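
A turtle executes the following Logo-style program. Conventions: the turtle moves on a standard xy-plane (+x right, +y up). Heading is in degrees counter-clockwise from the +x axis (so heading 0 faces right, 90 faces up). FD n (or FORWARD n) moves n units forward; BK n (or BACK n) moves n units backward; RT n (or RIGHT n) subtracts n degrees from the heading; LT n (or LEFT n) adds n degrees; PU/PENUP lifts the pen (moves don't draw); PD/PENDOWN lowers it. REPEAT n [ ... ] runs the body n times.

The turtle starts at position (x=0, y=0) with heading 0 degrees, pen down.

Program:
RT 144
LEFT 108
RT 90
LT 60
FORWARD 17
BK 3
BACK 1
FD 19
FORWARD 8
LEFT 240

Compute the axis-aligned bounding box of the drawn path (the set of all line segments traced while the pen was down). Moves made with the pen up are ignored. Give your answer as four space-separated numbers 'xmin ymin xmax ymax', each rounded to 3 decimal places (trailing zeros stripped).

Executing turtle program step by step:
Start: pos=(0,0), heading=0, pen down
RT 144: heading 0 -> 216
LT 108: heading 216 -> 324
RT 90: heading 324 -> 234
LT 60: heading 234 -> 294
FD 17: (0,0) -> (6.915,-15.53) [heading=294, draw]
BK 3: (6.915,-15.53) -> (5.694,-12.79) [heading=294, draw]
BK 1: (5.694,-12.79) -> (5.288,-11.876) [heading=294, draw]
FD 19: (5.288,-11.876) -> (13.016,-29.233) [heading=294, draw]
FD 8: (13.016,-29.233) -> (16.269,-36.542) [heading=294, draw]
LT 240: heading 294 -> 174
Final: pos=(16.269,-36.542), heading=174, 5 segment(s) drawn

Segment endpoints: x in {0, 5.288, 5.694, 6.915, 13.016, 16.269}, y in {-36.542, -29.233, -15.53, -12.79, -11.876, 0}
xmin=0, ymin=-36.542, xmax=16.269, ymax=0

Answer: 0 -36.542 16.269 0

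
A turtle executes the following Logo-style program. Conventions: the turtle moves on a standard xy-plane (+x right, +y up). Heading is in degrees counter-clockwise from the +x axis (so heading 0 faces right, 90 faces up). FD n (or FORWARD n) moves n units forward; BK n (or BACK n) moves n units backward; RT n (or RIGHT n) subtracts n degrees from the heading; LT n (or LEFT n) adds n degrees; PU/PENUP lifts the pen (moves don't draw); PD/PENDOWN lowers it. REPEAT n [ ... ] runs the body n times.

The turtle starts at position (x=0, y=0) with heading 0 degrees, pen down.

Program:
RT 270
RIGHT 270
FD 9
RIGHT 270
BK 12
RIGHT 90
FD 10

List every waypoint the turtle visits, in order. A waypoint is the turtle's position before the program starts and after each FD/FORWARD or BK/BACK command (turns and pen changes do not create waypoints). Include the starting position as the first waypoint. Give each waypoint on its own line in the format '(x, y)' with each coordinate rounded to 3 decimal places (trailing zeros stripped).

Answer: (0, 0)
(-9, 0)
(-9, 12)
(-19, 12)

Derivation:
Executing turtle program step by step:
Start: pos=(0,0), heading=0, pen down
RT 270: heading 0 -> 90
RT 270: heading 90 -> 180
FD 9: (0,0) -> (-9,0) [heading=180, draw]
RT 270: heading 180 -> 270
BK 12: (-9,0) -> (-9,12) [heading=270, draw]
RT 90: heading 270 -> 180
FD 10: (-9,12) -> (-19,12) [heading=180, draw]
Final: pos=(-19,12), heading=180, 3 segment(s) drawn
Waypoints (4 total):
(0, 0)
(-9, 0)
(-9, 12)
(-19, 12)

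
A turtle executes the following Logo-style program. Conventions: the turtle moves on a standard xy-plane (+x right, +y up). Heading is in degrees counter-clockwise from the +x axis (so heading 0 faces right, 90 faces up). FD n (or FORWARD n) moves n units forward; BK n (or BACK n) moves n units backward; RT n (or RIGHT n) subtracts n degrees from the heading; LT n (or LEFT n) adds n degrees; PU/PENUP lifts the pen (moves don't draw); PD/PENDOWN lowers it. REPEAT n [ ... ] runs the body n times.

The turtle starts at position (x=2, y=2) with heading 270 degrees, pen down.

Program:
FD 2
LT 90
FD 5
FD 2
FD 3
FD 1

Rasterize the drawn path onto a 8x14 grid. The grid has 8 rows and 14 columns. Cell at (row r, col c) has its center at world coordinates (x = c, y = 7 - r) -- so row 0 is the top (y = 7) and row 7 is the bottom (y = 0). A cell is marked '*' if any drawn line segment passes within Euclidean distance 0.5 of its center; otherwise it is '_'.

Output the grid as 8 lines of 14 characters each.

Segment 0: (2,2) -> (2,0)
Segment 1: (2,0) -> (7,-0)
Segment 2: (7,-0) -> (9,-0)
Segment 3: (9,-0) -> (12,-0)
Segment 4: (12,-0) -> (13,-0)

Answer: ______________
______________
______________
______________
______________
__*___________
__*___________
__************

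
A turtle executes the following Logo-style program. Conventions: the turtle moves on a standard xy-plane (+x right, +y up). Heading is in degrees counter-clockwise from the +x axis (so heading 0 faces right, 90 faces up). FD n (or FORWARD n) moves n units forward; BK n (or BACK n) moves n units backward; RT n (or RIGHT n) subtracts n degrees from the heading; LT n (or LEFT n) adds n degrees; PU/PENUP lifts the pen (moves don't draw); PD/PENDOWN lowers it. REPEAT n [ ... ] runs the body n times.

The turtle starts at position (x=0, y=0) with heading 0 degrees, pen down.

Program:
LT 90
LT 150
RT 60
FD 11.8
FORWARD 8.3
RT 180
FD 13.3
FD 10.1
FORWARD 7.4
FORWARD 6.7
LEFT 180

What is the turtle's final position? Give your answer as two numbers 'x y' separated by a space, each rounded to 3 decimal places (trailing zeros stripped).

Executing turtle program step by step:
Start: pos=(0,0), heading=0, pen down
LT 90: heading 0 -> 90
LT 150: heading 90 -> 240
RT 60: heading 240 -> 180
FD 11.8: (0,0) -> (-11.8,0) [heading=180, draw]
FD 8.3: (-11.8,0) -> (-20.1,0) [heading=180, draw]
RT 180: heading 180 -> 0
FD 13.3: (-20.1,0) -> (-6.8,0) [heading=0, draw]
FD 10.1: (-6.8,0) -> (3.3,0) [heading=0, draw]
FD 7.4: (3.3,0) -> (10.7,0) [heading=0, draw]
FD 6.7: (10.7,0) -> (17.4,0) [heading=0, draw]
LT 180: heading 0 -> 180
Final: pos=(17.4,0), heading=180, 6 segment(s) drawn

Answer: 17.4 0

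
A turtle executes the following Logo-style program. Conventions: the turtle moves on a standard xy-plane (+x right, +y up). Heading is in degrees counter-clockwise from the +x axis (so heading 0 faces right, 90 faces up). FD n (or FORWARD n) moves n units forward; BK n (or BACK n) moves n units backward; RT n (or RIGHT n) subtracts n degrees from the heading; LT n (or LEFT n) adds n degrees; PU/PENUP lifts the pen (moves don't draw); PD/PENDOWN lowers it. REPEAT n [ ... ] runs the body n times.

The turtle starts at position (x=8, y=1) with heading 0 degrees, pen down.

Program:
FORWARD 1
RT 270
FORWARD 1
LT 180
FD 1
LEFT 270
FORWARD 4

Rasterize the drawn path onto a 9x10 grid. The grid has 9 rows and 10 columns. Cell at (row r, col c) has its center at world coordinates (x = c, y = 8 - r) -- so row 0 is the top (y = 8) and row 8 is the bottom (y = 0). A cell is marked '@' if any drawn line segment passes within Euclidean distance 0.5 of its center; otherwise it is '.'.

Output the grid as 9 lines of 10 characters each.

Segment 0: (8,1) -> (9,1)
Segment 1: (9,1) -> (9,2)
Segment 2: (9,2) -> (9,1)
Segment 3: (9,1) -> (5,1)

Answer: ..........
..........
..........
..........
..........
..........
.........@
.....@@@@@
..........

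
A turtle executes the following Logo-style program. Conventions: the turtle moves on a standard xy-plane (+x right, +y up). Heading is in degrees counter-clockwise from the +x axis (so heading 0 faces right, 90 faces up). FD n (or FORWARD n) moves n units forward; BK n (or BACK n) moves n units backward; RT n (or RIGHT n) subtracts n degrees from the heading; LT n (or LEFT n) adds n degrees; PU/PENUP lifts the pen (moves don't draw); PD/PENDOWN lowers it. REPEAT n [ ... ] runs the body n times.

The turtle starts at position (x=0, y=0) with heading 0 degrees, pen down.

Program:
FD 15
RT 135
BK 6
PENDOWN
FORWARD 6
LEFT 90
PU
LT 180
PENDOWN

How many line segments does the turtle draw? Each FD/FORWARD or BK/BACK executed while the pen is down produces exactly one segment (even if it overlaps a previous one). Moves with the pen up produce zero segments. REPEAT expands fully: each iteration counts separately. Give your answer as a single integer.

Answer: 3

Derivation:
Executing turtle program step by step:
Start: pos=(0,0), heading=0, pen down
FD 15: (0,0) -> (15,0) [heading=0, draw]
RT 135: heading 0 -> 225
BK 6: (15,0) -> (19.243,4.243) [heading=225, draw]
PD: pen down
FD 6: (19.243,4.243) -> (15,0) [heading=225, draw]
LT 90: heading 225 -> 315
PU: pen up
LT 180: heading 315 -> 135
PD: pen down
Final: pos=(15,0), heading=135, 3 segment(s) drawn
Segments drawn: 3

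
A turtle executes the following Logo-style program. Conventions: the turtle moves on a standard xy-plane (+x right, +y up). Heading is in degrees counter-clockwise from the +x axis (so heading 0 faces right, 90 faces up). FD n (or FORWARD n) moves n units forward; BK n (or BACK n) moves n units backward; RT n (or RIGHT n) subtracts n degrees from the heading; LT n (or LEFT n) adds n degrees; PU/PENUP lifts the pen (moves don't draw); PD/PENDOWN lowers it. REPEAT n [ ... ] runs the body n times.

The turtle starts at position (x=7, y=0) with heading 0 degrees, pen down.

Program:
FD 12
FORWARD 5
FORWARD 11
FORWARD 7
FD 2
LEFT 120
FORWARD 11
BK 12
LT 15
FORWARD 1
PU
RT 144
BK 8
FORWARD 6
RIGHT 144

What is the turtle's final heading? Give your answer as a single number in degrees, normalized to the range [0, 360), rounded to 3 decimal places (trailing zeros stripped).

Answer: 207

Derivation:
Executing turtle program step by step:
Start: pos=(7,0), heading=0, pen down
FD 12: (7,0) -> (19,0) [heading=0, draw]
FD 5: (19,0) -> (24,0) [heading=0, draw]
FD 11: (24,0) -> (35,0) [heading=0, draw]
FD 7: (35,0) -> (42,0) [heading=0, draw]
FD 2: (42,0) -> (44,0) [heading=0, draw]
LT 120: heading 0 -> 120
FD 11: (44,0) -> (38.5,9.526) [heading=120, draw]
BK 12: (38.5,9.526) -> (44.5,-0.866) [heading=120, draw]
LT 15: heading 120 -> 135
FD 1: (44.5,-0.866) -> (43.793,-0.159) [heading=135, draw]
PU: pen up
RT 144: heading 135 -> 351
BK 8: (43.793,-0.159) -> (35.891,1.093) [heading=351, move]
FD 6: (35.891,1.093) -> (41.818,0.154) [heading=351, move]
RT 144: heading 351 -> 207
Final: pos=(41.818,0.154), heading=207, 8 segment(s) drawn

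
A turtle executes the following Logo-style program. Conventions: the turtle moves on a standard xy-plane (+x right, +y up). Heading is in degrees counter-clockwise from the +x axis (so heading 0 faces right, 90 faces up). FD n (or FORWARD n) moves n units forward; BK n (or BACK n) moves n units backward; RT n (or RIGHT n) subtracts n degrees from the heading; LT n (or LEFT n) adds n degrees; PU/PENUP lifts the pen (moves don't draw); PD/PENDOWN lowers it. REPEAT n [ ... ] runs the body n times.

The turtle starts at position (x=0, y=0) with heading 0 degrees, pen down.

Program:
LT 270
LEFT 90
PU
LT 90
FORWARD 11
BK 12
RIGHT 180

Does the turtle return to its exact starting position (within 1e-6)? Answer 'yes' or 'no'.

Executing turtle program step by step:
Start: pos=(0,0), heading=0, pen down
LT 270: heading 0 -> 270
LT 90: heading 270 -> 0
PU: pen up
LT 90: heading 0 -> 90
FD 11: (0,0) -> (0,11) [heading=90, move]
BK 12: (0,11) -> (0,-1) [heading=90, move]
RT 180: heading 90 -> 270
Final: pos=(0,-1), heading=270, 0 segment(s) drawn

Start position: (0, 0)
Final position: (0, -1)
Distance = 1; >= 1e-6 -> NOT closed

Answer: no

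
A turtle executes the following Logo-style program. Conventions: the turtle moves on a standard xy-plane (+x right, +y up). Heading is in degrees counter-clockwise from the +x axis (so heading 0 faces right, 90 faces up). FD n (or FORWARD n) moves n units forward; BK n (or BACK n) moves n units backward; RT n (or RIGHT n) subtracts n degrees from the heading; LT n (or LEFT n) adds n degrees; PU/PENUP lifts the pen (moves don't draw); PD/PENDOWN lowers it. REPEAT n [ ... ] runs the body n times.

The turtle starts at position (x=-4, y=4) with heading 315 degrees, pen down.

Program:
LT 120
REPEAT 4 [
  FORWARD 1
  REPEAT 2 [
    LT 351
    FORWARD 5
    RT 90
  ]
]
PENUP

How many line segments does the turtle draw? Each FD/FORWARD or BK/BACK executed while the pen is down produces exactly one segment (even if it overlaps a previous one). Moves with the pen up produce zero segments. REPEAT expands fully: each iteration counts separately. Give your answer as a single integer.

Answer: 12

Derivation:
Executing turtle program step by step:
Start: pos=(-4,4), heading=315, pen down
LT 120: heading 315 -> 75
REPEAT 4 [
  -- iteration 1/4 --
  FD 1: (-4,4) -> (-3.741,4.966) [heading=75, draw]
  REPEAT 2 [
    -- iteration 1/2 --
    LT 351: heading 75 -> 66
    FD 5: (-3.741,4.966) -> (-1.707,9.534) [heading=66, draw]
    RT 90: heading 66 -> 336
    -- iteration 2/2 --
    LT 351: heading 336 -> 327
    FD 5: (-1.707,9.534) -> (2.486,6.81) [heading=327, draw]
    RT 90: heading 327 -> 237
  ]
  -- iteration 2/4 --
  FD 1: (2.486,6.81) -> (1.941,5.972) [heading=237, draw]
  REPEAT 2 [
    -- iteration 1/2 --
    LT 351: heading 237 -> 228
    FD 5: (1.941,5.972) -> (-1.404,2.256) [heading=228, draw]
    RT 90: heading 228 -> 138
    -- iteration 2/2 --
    LT 351: heading 138 -> 129
    FD 5: (-1.404,2.256) -> (-4.551,6.142) [heading=129, draw]
    RT 90: heading 129 -> 39
  ]
  -- iteration 3/4 --
  FD 1: (-4.551,6.142) -> (-3.774,6.771) [heading=39, draw]
  REPEAT 2 [
    -- iteration 1/2 --
    LT 351: heading 39 -> 30
    FD 5: (-3.774,6.771) -> (0.556,9.271) [heading=30, draw]
    RT 90: heading 30 -> 300
    -- iteration 2/2 --
    LT 351: heading 300 -> 291
    FD 5: (0.556,9.271) -> (2.348,4.603) [heading=291, draw]
    RT 90: heading 291 -> 201
  ]
  -- iteration 4/4 --
  FD 1: (2.348,4.603) -> (1.414,4.245) [heading=201, draw]
  REPEAT 2 [
    -- iteration 1/2 --
    LT 351: heading 201 -> 192
    FD 5: (1.414,4.245) -> (-3.476,3.205) [heading=192, draw]
    RT 90: heading 192 -> 102
    -- iteration 2/2 --
    LT 351: heading 102 -> 93
    FD 5: (-3.476,3.205) -> (-3.738,8.198) [heading=93, draw]
    RT 90: heading 93 -> 3
  ]
]
PU: pen up
Final: pos=(-3.738,8.198), heading=3, 12 segment(s) drawn
Segments drawn: 12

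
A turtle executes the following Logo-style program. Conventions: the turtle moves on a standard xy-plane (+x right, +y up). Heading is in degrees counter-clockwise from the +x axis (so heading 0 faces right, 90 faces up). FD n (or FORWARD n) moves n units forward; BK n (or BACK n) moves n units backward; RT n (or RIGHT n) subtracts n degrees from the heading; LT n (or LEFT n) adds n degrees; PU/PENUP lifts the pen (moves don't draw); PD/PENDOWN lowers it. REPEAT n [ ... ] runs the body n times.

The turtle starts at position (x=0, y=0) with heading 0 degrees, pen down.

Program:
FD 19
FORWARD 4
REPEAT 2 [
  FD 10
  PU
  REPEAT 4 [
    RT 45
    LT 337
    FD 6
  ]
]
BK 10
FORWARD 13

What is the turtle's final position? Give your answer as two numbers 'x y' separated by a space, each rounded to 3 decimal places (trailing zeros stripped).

Answer: 24.053 1.528

Derivation:
Executing turtle program step by step:
Start: pos=(0,0), heading=0, pen down
FD 19: (0,0) -> (19,0) [heading=0, draw]
FD 4: (19,0) -> (23,0) [heading=0, draw]
REPEAT 2 [
  -- iteration 1/2 --
  FD 10: (23,0) -> (33,0) [heading=0, draw]
  PU: pen up
  REPEAT 4 [
    -- iteration 1/4 --
    RT 45: heading 0 -> 315
    LT 337: heading 315 -> 292
    FD 6: (33,0) -> (35.248,-5.563) [heading=292, move]
    -- iteration 2/4 --
    RT 45: heading 292 -> 247
    LT 337: heading 247 -> 224
    FD 6: (35.248,-5.563) -> (30.932,-9.731) [heading=224, move]
    -- iteration 3/4 --
    RT 45: heading 224 -> 179
    LT 337: heading 179 -> 156
    FD 6: (30.932,-9.731) -> (25.45,-7.291) [heading=156, move]
    -- iteration 4/4 --
    RT 45: heading 156 -> 111
    LT 337: heading 111 -> 88
    FD 6: (25.45,-7.291) -> (25.66,-1.294) [heading=88, move]
  ]
  -- iteration 2/2 --
  FD 10: (25.66,-1.294) -> (26.009,8.7) [heading=88, move]
  PU: pen up
  REPEAT 4 [
    -- iteration 1/4 --
    RT 45: heading 88 -> 43
    LT 337: heading 43 -> 20
    FD 6: (26.009,8.7) -> (31.647,10.752) [heading=20, move]
    -- iteration 2/4 --
    RT 45: heading 20 -> 335
    LT 337: heading 335 -> 312
    FD 6: (31.647,10.752) -> (35.662,6.293) [heading=312, move]
    -- iteration 3/4 --
    RT 45: heading 312 -> 267
    LT 337: heading 267 -> 244
    FD 6: (35.662,6.293) -> (33.031,0.9) [heading=244, move]
    -- iteration 4/4 --
    RT 45: heading 244 -> 199
    LT 337: heading 199 -> 176
    FD 6: (33.031,0.9) -> (27.046,1.319) [heading=176, move]
  ]
]
BK 10: (27.046,1.319) -> (37.022,0.621) [heading=176, move]
FD 13: (37.022,0.621) -> (24.053,1.528) [heading=176, move]
Final: pos=(24.053,1.528), heading=176, 3 segment(s) drawn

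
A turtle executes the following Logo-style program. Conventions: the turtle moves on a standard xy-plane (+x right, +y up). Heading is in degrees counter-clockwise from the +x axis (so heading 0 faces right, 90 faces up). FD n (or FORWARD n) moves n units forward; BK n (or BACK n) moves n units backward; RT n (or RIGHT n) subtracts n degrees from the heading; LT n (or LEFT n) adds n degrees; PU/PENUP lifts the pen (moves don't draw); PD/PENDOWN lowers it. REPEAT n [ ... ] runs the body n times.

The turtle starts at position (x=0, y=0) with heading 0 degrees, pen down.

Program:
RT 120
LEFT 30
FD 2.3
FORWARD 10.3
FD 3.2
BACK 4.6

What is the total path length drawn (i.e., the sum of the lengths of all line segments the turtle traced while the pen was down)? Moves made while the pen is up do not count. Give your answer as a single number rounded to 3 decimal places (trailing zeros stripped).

Executing turtle program step by step:
Start: pos=(0,0), heading=0, pen down
RT 120: heading 0 -> 240
LT 30: heading 240 -> 270
FD 2.3: (0,0) -> (0,-2.3) [heading=270, draw]
FD 10.3: (0,-2.3) -> (0,-12.6) [heading=270, draw]
FD 3.2: (0,-12.6) -> (0,-15.8) [heading=270, draw]
BK 4.6: (0,-15.8) -> (0,-11.2) [heading=270, draw]
Final: pos=(0,-11.2), heading=270, 4 segment(s) drawn

Segment lengths:
  seg 1: (0,0) -> (0,-2.3), length = 2.3
  seg 2: (0,-2.3) -> (0,-12.6), length = 10.3
  seg 3: (0,-12.6) -> (0,-15.8), length = 3.2
  seg 4: (0,-15.8) -> (0,-11.2), length = 4.6
Total = 20.4

Answer: 20.4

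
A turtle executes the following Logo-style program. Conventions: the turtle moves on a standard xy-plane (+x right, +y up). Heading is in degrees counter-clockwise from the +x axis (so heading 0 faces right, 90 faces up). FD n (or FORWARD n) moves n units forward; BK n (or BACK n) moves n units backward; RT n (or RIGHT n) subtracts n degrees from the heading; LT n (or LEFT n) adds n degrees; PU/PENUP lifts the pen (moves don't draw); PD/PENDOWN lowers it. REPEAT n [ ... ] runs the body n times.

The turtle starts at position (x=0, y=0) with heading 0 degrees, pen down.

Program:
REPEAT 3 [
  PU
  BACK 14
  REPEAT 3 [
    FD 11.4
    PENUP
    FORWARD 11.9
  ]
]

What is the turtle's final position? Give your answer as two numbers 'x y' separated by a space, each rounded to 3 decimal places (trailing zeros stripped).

Answer: 167.7 0

Derivation:
Executing turtle program step by step:
Start: pos=(0,0), heading=0, pen down
REPEAT 3 [
  -- iteration 1/3 --
  PU: pen up
  BK 14: (0,0) -> (-14,0) [heading=0, move]
  REPEAT 3 [
    -- iteration 1/3 --
    FD 11.4: (-14,0) -> (-2.6,0) [heading=0, move]
    PU: pen up
    FD 11.9: (-2.6,0) -> (9.3,0) [heading=0, move]
    -- iteration 2/3 --
    FD 11.4: (9.3,0) -> (20.7,0) [heading=0, move]
    PU: pen up
    FD 11.9: (20.7,0) -> (32.6,0) [heading=0, move]
    -- iteration 3/3 --
    FD 11.4: (32.6,0) -> (44,0) [heading=0, move]
    PU: pen up
    FD 11.9: (44,0) -> (55.9,0) [heading=0, move]
  ]
  -- iteration 2/3 --
  PU: pen up
  BK 14: (55.9,0) -> (41.9,0) [heading=0, move]
  REPEAT 3 [
    -- iteration 1/3 --
    FD 11.4: (41.9,0) -> (53.3,0) [heading=0, move]
    PU: pen up
    FD 11.9: (53.3,0) -> (65.2,0) [heading=0, move]
    -- iteration 2/3 --
    FD 11.4: (65.2,0) -> (76.6,0) [heading=0, move]
    PU: pen up
    FD 11.9: (76.6,0) -> (88.5,0) [heading=0, move]
    -- iteration 3/3 --
    FD 11.4: (88.5,0) -> (99.9,0) [heading=0, move]
    PU: pen up
    FD 11.9: (99.9,0) -> (111.8,0) [heading=0, move]
  ]
  -- iteration 3/3 --
  PU: pen up
  BK 14: (111.8,0) -> (97.8,0) [heading=0, move]
  REPEAT 3 [
    -- iteration 1/3 --
    FD 11.4: (97.8,0) -> (109.2,0) [heading=0, move]
    PU: pen up
    FD 11.9: (109.2,0) -> (121.1,0) [heading=0, move]
    -- iteration 2/3 --
    FD 11.4: (121.1,0) -> (132.5,0) [heading=0, move]
    PU: pen up
    FD 11.9: (132.5,0) -> (144.4,0) [heading=0, move]
    -- iteration 3/3 --
    FD 11.4: (144.4,0) -> (155.8,0) [heading=0, move]
    PU: pen up
    FD 11.9: (155.8,0) -> (167.7,0) [heading=0, move]
  ]
]
Final: pos=(167.7,0), heading=0, 0 segment(s) drawn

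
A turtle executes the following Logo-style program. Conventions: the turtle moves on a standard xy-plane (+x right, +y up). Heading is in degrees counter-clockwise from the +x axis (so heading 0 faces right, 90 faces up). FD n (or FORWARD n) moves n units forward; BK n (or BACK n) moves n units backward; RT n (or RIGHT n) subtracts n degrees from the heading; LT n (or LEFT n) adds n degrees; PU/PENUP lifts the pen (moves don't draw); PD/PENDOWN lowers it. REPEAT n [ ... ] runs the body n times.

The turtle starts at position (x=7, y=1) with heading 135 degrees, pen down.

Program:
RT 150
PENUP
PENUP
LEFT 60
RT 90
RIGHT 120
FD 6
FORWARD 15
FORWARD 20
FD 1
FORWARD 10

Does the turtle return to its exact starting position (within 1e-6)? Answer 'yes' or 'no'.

Answer: no

Derivation:
Executing turtle program step by step:
Start: pos=(7,1), heading=135, pen down
RT 150: heading 135 -> 345
PU: pen up
PU: pen up
LT 60: heading 345 -> 45
RT 90: heading 45 -> 315
RT 120: heading 315 -> 195
FD 6: (7,1) -> (1.204,-0.553) [heading=195, move]
FD 15: (1.204,-0.553) -> (-13.284,-4.435) [heading=195, move]
FD 20: (-13.284,-4.435) -> (-32.603,-9.612) [heading=195, move]
FD 1: (-32.603,-9.612) -> (-33.569,-9.87) [heading=195, move]
FD 10: (-33.569,-9.87) -> (-43.228,-12.459) [heading=195, move]
Final: pos=(-43.228,-12.459), heading=195, 0 segment(s) drawn

Start position: (7, 1)
Final position: (-43.228, -12.459)
Distance = 52; >= 1e-6 -> NOT closed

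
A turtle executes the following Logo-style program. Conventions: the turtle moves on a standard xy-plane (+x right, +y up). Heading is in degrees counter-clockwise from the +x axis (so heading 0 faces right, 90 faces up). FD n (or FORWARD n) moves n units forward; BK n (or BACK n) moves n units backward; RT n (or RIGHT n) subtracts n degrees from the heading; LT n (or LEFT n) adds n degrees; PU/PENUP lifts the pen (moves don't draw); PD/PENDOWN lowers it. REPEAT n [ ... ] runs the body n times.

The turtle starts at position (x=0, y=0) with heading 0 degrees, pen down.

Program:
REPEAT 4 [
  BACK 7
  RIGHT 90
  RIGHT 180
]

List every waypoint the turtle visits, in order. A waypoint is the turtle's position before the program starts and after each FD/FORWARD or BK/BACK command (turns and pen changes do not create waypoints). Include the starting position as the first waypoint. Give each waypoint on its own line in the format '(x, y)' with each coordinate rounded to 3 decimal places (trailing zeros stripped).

Executing turtle program step by step:
Start: pos=(0,0), heading=0, pen down
REPEAT 4 [
  -- iteration 1/4 --
  BK 7: (0,0) -> (-7,0) [heading=0, draw]
  RT 90: heading 0 -> 270
  RT 180: heading 270 -> 90
  -- iteration 2/4 --
  BK 7: (-7,0) -> (-7,-7) [heading=90, draw]
  RT 90: heading 90 -> 0
  RT 180: heading 0 -> 180
  -- iteration 3/4 --
  BK 7: (-7,-7) -> (0,-7) [heading=180, draw]
  RT 90: heading 180 -> 90
  RT 180: heading 90 -> 270
  -- iteration 4/4 --
  BK 7: (0,-7) -> (0,0) [heading=270, draw]
  RT 90: heading 270 -> 180
  RT 180: heading 180 -> 0
]
Final: pos=(0,0), heading=0, 4 segment(s) drawn
Waypoints (5 total):
(0, 0)
(-7, 0)
(-7, -7)
(0, -7)
(0, 0)

Answer: (0, 0)
(-7, 0)
(-7, -7)
(0, -7)
(0, 0)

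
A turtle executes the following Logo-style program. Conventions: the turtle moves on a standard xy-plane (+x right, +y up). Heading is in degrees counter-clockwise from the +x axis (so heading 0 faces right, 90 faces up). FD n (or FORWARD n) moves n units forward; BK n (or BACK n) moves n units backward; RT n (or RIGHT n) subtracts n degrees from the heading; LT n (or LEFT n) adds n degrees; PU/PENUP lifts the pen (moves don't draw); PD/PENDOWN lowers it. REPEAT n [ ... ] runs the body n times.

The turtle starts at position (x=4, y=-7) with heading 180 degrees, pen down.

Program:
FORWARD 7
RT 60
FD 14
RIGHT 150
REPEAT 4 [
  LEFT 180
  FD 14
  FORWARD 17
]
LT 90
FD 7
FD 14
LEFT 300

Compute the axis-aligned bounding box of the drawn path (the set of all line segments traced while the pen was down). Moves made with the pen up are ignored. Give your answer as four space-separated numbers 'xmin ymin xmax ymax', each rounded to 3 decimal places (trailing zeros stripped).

Answer: -36.847 -7 4 23.311

Derivation:
Executing turtle program step by step:
Start: pos=(4,-7), heading=180, pen down
FD 7: (4,-7) -> (-3,-7) [heading=180, draw]
RT 60: heading 180 -> 120
FD 14: (-3,-7) -> (-10,5.124) [heading=120, draw]
RT 150: heading 120 -> 330
REPEAT 4 [
  -- iteration 1/4 --
  LT 180: heading 330 -> 150
  FD 14: (-10,5.124) -> (-22.124,12.124) [heading=150, draw]
  FD 17: (-22.124,12.124) -> (-36.847,20.624) [heading=150, draw]
  -- iteration 2/4 --
  LT 180: heading 150 -> 330
  FD 14: (-36.847,20.624) -> (-24.722,13.624) [heading=330, draw]
  FD 17: (-24.722,13.624) -> (-10,5.124) [heading=330, draw]
  -- iteration 3/4 --
  LT 180: heading 330 -> 150
  FD 14: (-10,5.124) -> (-22.124,12.124) [heading=150, draw]
  FD 17: (-22.124,12.124) -> (-36.847,20.624) [heading=150, draw]
  -- iteration 4/4 --
  LT 180: heading 150 -> 330
  FD 14: (-36.847,20.624) -> (-24.722,13.624) [heading=330, draw]
  FD 17: (-24.722,13.624) -> (-10,5.124) [heading=330, draw]
]
LT 90: heading 330 -> 60
FD 7: (-10,5.124) -> (-6.5,11.187) [heading=60, draw]
FD 14: (-6.5,11.187) -> (0.5,23.311) [heading=60, draw]
LT 300: heading 60 -> 0
Final: pos=(0.5,23.311), heading=0, 12 segment(s) drawn

Segment endpoints: x in {-36.847, -36.847, -24.722, -24.722, -22.124, -22.124, -10, -10, -10, -6.5, -3, 0.5, 4}, y in {-7, -7, 5.124, 5.124, 5.124, 11.187, 12.124, 12.124, 13.624, 13.624, 20.624, 20.624, 23.311}
xmin=-36.847, ymin=-7, xmax=4, ymax=23.311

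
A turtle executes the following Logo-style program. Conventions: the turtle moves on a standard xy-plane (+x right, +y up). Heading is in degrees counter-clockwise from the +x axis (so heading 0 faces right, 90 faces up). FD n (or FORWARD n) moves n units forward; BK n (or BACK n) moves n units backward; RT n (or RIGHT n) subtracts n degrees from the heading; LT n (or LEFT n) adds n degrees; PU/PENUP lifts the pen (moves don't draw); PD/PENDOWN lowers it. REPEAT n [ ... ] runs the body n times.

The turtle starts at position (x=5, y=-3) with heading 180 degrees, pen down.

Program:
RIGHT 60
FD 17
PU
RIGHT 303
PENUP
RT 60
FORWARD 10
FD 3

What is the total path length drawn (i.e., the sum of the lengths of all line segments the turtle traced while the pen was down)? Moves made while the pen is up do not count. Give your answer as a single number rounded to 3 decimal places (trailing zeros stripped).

Executing turtle program step by step:
Start: pos=(5,-3), heading=180, pen down
RT 60: heading 180 -> 120
FD 17: (5,-3) -> (-3.5,11.722) [heading=120, draw]
PU: pen up
RT 303: heading 120 -> 177
PU: pen up
RT 60: heading 177 -> 117
FD 10: (-3.5,11.722) -> (-8.04,20.632) [heading=117, move]
FD 3: (-8.04,20.632) -> (-9.402,23.306) [heading=117, move]
Final: pos=(-9.402,23.306), heading=117, 1 segment(s) drawn

Segment lengths:
  seg 1: (5,-3) -> (-3.5,11.722), length = 17
Total = 17

Answer: 17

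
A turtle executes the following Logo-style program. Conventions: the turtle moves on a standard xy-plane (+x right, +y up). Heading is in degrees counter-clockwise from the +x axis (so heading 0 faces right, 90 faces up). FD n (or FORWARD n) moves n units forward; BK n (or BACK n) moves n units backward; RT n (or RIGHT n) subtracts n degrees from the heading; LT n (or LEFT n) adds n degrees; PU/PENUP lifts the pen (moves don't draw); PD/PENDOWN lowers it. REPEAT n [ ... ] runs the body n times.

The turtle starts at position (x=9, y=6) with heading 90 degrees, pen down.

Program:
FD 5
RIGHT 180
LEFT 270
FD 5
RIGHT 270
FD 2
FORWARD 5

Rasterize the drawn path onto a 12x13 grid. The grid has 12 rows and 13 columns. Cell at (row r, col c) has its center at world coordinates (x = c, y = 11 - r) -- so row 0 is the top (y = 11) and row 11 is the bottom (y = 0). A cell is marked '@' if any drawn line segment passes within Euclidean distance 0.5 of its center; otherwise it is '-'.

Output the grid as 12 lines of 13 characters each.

Answer: ----@@@@@@---
----@----@---
----@----@---
----@----@---
----@----@---
----@----@---
----@--------
----@--------
-------------
-------------
-------------
-------------

Derivation:
Segment 0: (9,6) -> (9,11)
Segment 1: (9,11) -> (4,11)
Segment 2: (4,11) -> (4,9)
Segment 3: (4,9) -> (4,4)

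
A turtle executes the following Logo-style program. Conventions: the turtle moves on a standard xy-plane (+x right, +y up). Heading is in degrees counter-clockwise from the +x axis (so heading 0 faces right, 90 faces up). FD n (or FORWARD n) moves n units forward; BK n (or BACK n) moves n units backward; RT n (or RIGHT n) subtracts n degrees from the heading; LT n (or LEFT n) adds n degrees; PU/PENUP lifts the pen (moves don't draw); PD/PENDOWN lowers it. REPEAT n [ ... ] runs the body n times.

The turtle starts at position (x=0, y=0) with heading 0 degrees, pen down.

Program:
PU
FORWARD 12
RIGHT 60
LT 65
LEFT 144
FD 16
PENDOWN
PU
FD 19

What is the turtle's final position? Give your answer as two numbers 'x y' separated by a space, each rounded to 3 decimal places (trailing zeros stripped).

Executing turtle program step by step:
Start: pos=(0,0), heading=0, pen down
PU: pen up
FD 12: (0,0) -> (12,0) [heading=0, move]
RT 60: heading 0 -> 300
LT 65: heading 300 -> 5
LT 144: heading 5 -> 149
FD 16: (12,0) -> (-1.715,8.241) [heading=149, move]
PD: pen down
PU: pen up
FD 19: (-1.715,8.241) -> (-18.001,18.026) [heading=149, move]
Final: pos=(-18.001,18.026), heading=149, 0 segment(s) drawn

Answer: -18.001 18.026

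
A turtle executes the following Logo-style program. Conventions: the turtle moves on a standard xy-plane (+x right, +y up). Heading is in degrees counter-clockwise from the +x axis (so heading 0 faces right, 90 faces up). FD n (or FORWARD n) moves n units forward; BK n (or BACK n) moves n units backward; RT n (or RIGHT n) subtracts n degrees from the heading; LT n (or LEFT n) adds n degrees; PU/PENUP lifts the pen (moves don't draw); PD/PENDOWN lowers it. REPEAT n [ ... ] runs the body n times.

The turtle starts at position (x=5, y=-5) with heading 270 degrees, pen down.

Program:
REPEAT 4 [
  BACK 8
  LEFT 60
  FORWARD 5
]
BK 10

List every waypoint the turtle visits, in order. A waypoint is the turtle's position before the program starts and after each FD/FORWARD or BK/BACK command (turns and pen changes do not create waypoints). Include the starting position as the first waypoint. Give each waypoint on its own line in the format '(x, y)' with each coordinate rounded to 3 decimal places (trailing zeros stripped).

Answer: (5, -5)
(5, 3)
(9.33, 0.5)
(2.402, 4.5)
(6.732, 7)
(-0.196, 3)
(-0.196, 8)
(-0.196, 0)
(-4.526, 2.5)
(4.134, -2.5)

Derivation:
Executing turtle program step by step:
Start: pos=(5,-5), heading=270, pen down
REPEAT 4 [
  -- iteration 1/4 --
  BK 8: (5,-5) -> (5,3) [heading=270, draw]
  LT 60: heading 270 -> 330
  FD 5: (5,3) -> (9.33,0.5) [heading=330, draw]
  -- iteration 2/4 --
  BK 8: (9.33,0.5) -> (2.402,4.5) [heading=330, draw]
  LT 60: heading 330 -> 30
  FD 5: (2.402,4.5) -> (6.732,7) [heading=30, draw]
  -- iteration 3/4 --
  BK 8: (6.732,7) -> (-0.196,3) [heading=30, draw]
  LT 60: heading 30 -> 90
  FD 5: (-0.196,3) -> (-0.196,8) [heading=90, draw]
  -- iteration 4/4 --
  BK 8: (-0.196,8) -> (-0.196,0) [heading=90, draw]
  LT 60: heading 90 -> 150
  FD 5: (-0.196,0) -> (-4.526,2.5) [heading=150, draw]
]
BK 10: (-4.526,2.5) -> (4.134,-2.5) [heading=150, draw]
Final: pos=(4.134,-2.5), heading=150, 9 segment(s) drawn
Waypoints (10 total):
(5, -5)
(5, 3)
(9.33, 0.5)
(2.402, 4.5)
(6.732, 7)
(-0.196, 3)
(-0.196, 8)
(-0.196, 0)
(-4.526, 2.5)
(4.134, -2.5)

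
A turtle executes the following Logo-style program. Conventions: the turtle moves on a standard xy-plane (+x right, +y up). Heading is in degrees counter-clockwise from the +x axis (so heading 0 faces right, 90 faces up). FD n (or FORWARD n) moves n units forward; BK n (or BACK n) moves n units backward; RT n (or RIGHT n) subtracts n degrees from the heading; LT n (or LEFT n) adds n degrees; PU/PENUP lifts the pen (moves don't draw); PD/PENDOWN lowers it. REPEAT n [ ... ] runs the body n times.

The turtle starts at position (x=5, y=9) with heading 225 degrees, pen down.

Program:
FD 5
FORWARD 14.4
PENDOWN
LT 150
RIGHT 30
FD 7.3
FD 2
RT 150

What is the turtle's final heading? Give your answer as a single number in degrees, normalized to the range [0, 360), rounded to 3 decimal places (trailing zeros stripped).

Answer: 195

Derivation:
Executing turtle program step by step:
Start: pos=(5,9), heading=225, pen down
FD 5: (5,9) -> (1.464,5.464) [heading=225, draw]
FD 14.4: (1.464,5.464) -> (-8.718,-4.718) [heading=225, draw]
PD: pen down
LT 150: heading 225 -> 15
RT 30: heading 15 -> 345
FD 7.3: (-8.718,-4.718) -> (-1.667,-6.607) [heading=345, draw]
FD 2: (-1.667,-6.607) -> (0.265,-7.125) [heading=345, draw]
RT 150: heading 345 -> 195
Final: pos=(0.265,-7.125), heading=195, 4 segment(s) drawn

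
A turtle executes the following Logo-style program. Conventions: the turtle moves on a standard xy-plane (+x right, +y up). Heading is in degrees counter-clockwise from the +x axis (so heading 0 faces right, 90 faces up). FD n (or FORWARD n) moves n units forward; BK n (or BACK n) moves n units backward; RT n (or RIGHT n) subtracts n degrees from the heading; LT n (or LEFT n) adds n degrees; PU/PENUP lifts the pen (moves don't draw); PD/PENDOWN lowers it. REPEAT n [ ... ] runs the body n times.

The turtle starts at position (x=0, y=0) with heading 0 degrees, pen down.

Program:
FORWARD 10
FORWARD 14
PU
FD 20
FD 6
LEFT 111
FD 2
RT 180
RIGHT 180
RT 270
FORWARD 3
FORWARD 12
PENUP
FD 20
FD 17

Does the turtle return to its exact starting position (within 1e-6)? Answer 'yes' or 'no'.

Answer: no

Derivation:
Executing turtle program step by step:
Start: pos=(0,0), heading=0, pen down
FD 10: (0,0) -> (10,0) [heading=0, draw]
FD 14: (10,0) -> (24,0) [heading=0, draw]
PU: pen up
FD 20: (24,0) -> (44,0) [heading=0, move]
FD 6: (44,0) -> (50,0) [heading=0, move]
LT 111: heading 0 -> 111
FD 2: (50,0) -> (49.283,1.867) [heading=111, move]
RT 180: heading 111 -> 291
RT 180: heading 291 -> 111
RT 270: heading 111 -> 201
FD 3: (49.283,1.867) -> (46.483,0.792) [heading=201, move]
FD 12: (46.483,0.792) -> (35.28,-3.508) [heading=201, move]
PU: pen up
FD 20: (35.28,-3.508) -> (16.608,-10.676) [heading=201, move]
FD 17: (16.608,-10.676) -> (0.737,-16.768) [heading=201, move]
Final: pos=(0.737,-16.768), heading=201, 2 segment(s) drawn

Start position: (0, 0)
Final position: (0.737, -16.768)
Distance = 16.784; >= 1e-6 -> NOT closed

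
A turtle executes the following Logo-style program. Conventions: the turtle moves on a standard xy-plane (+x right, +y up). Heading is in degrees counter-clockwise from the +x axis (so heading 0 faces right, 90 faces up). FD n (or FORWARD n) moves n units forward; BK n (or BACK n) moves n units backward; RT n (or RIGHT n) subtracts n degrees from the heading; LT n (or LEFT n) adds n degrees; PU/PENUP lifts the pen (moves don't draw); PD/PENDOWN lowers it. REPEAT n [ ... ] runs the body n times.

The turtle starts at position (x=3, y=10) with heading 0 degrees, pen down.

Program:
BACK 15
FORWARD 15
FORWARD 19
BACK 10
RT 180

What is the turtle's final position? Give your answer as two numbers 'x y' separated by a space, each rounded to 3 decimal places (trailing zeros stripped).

Executing turtle program step by step:
Start: pos=(3,10), heading=0, pen down
BK 15: (3,10) -> (-12,10) [heading=0, draw]
FD 15: (-12,10) -> (3,10) [heading=0, draw]
FD 19: (3,10) -> (22,10) [heading=0, draw]
BK 10: (22,10) -> (12,10) [heading=0, draw]
RT 180: heading 0 -> 180
Final: pos=(12,10), heading=180, 4 segment(s) drawn

Answer: 12 10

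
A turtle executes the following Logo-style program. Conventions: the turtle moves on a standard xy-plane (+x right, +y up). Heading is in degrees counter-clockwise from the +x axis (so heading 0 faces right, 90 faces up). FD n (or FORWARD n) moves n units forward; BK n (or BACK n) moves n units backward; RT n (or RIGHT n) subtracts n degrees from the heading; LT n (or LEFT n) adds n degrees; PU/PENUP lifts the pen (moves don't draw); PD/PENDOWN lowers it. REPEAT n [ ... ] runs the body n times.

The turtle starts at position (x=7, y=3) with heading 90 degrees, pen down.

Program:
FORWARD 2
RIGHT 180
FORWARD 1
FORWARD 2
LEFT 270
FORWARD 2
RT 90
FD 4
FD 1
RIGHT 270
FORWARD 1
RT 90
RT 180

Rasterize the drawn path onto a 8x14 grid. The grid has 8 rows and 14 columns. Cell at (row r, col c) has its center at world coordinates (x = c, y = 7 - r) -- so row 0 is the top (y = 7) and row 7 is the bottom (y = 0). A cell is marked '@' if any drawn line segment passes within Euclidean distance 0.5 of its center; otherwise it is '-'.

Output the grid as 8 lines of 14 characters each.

Answer: ----@@--------
-----@--------
-----@-@------
-----@-@------
-----@-@------
-----@@@------
--------------
--------------

Derivation:
Segment 0: (7,3) -> (7,5)
Segment 1: (7,5) -> (7,4)
Segment 2: (7,4) -> (7,2)
Segment 3: (7,2) -> (5,2)
Segment 4: (5,2) -> (5,6)
Segment 5: (5,6) -> (5,7)
Segment 6: (5,7) -> (4,7)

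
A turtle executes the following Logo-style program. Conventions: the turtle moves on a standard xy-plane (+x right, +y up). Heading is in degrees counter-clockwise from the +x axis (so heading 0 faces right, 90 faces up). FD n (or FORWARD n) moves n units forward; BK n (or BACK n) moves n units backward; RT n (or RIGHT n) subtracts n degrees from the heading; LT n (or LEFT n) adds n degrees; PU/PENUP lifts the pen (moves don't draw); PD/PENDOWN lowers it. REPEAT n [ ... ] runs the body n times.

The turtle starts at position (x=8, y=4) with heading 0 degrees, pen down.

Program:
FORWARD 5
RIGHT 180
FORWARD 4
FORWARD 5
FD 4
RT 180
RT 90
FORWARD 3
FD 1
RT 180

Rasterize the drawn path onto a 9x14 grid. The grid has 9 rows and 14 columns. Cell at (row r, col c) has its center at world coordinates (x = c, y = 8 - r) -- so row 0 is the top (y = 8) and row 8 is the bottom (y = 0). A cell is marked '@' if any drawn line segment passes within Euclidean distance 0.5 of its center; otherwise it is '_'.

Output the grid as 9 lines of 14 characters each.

Segment 0: (8,4) -> (13,4)
Segment 1: (13,4) -> (9,4)
Segment 2: (9,4) -> (4,4)
Segment 3: (4,4) -> (0,4)
Segment 4: (0,4) -> (0,1)
Segment 5: (0,1) -> (0,-0)

Answer: ______________
______________
______________
______________
@@@@@@@@@@@@@@
@_____________
@_____________
@_____________
@_____________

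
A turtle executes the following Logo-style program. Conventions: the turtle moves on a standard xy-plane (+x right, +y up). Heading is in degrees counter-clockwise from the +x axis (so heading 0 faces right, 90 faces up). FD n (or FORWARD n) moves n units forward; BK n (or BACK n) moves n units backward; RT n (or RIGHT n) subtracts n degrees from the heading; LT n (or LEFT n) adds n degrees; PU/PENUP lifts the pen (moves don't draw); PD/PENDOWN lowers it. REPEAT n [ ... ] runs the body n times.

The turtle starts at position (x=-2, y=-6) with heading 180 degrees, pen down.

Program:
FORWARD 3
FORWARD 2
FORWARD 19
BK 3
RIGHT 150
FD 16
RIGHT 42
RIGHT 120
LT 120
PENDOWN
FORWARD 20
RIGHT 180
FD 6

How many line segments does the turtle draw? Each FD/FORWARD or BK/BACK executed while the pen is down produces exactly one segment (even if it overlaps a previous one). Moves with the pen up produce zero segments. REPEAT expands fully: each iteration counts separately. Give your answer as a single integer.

Answer: 7

Derivation:
Executing turtle program step by step:
Start: pos=(-2,-6), heading=180, pen down
FD 3: (-2,-6) -> (-5,-6) [heading=180, draw]
FD 2: (-5,-6) -> (-7,-6) [heading=180, draw]
FD 19: (-7,-6) -> (-26,-6) [heading=180, draw]
BK 3: (-26,-6) -> (-23,-6) [heading=180, draw]
RT 150: heading 180 -> 30
FD 16: (-23,-6) -> (-9.144,2) [heading=30, draw]
RT 42: heading 30 -> 348
RT 120: heading 348 -> 228
LT 120: heading 228 -> 348
PD: pen down
FD 20: (-9.144,2) -> (10.419,-2.158) [heading=348, draw]
RT 180: heading 348 -> 168
FD 6: (10.419,-2.158) -> (4.55,-0.911) [heading=168, draw]
Final: pos=(4.55,-0.911), heading=168, 7 segment(s) drawn
Segments drawn: 7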